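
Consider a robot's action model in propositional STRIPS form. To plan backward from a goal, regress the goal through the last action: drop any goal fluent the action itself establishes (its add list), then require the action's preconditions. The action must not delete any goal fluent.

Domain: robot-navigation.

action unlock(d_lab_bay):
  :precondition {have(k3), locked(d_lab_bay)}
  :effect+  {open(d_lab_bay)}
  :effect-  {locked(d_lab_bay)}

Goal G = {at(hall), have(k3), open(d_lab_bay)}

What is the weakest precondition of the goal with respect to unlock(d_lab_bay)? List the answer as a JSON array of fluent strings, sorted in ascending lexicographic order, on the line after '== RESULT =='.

Regress:
  G ∩ del = {}  (empty — regression defined)
  G \ add = {at(hall), have(k3), open(d_lab_bay)} \ {open(d_lab_bay)} = {at(hall), have(k3)}
  ∪ pre   = {at(hall), have(k3)} ∪ {have(k3), locked(d_lab_bay)}
          = {at(hall), have(k3), locked(d_lab_bay)}

== RESULT ==
["at(hall)", "have(k3)", "locked(d_lab_bay)"]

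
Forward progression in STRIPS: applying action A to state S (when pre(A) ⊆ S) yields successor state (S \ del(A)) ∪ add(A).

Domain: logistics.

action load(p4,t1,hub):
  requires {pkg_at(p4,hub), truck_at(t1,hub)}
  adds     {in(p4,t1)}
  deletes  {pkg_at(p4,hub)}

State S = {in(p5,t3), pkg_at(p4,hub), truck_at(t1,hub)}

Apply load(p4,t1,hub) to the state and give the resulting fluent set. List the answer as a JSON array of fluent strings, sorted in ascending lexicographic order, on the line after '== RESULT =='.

Progress:
  pre ⊆ S: {pkg_at(p4,hub), truck_at(t1,hub)} ⊆ S  — applicable
  S \ del = {in(p5,t3), truck_at(t1,hub)}
  ∪ add   = {in(p4,t1), in(p5,t3), truck_at(t1,hub)}

== RESULT ==
["in(p4,t1)", "in(p5,t3)", "truck_at(t1,hub)"]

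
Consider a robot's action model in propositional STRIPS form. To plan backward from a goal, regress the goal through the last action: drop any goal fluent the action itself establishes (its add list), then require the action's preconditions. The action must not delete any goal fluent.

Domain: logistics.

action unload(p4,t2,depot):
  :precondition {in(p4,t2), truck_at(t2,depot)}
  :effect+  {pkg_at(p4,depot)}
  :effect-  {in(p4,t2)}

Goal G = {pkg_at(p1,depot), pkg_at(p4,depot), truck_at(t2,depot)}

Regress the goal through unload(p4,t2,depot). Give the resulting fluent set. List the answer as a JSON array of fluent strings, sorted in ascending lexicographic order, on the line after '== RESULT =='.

Regress:
  G ∩ del = {}  (empty — regression defined)
  G \ add = {pkg_at(p1,depot), pkg_at(p4,depot), truck_at(t2,depot)} \ {pkg_at(p4,depot)} = {pkg_at(p1,depot), truck_at(t2,depot)}
  ∪ pre   = {pkg_at(p1,depot), truck_at(t2,depot)} ∪ {in(p4,t2), truck_at(t2,depot)}
          = {in(p4,t2), pkg_at(p1,depot), truck_at(t2,depot)}

== RESULT ==
["in(p4,t2)", "pkg_at(p1,depot)", "truck_at(t2,depot)"]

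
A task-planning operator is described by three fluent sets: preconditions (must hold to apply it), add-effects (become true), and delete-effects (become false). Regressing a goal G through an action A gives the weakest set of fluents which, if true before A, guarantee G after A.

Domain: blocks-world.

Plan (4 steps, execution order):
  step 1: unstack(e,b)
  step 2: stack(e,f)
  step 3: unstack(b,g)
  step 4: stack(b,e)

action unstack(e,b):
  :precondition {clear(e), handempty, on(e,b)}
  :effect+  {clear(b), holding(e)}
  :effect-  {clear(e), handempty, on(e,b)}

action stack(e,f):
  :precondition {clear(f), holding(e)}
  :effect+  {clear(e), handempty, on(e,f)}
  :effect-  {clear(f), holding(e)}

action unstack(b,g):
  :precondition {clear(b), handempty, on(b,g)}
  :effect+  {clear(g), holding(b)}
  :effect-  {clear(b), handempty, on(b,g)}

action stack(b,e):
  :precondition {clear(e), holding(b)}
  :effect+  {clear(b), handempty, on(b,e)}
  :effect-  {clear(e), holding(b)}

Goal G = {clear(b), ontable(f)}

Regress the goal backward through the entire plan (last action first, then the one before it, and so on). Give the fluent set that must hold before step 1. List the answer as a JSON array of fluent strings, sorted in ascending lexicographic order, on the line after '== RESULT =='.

Work backward from the goal:
  through step 4 (stack(b,e)): drop {clear(b)}, keep {ontable(f)}, require {clear(e), holding(b)}
    → {clear(e), holding(b), ontable(f)}
  through step 3 (unstack(b,g)): drop {holding(b)}, keep {clear(e), ontable(f)}, require {clear(b), handempty, on(b,g)}
    → {clear(b), clear(e), handempty, on(b,g), ontable(f)}
  through step 2 (stack(e,f)): drop {clear(e), handempty}, keep {clear(b), on(b,g), ontable(f)}, require {clear(f), holding(e)}
    → {clear(b), clear(f), holding(e), on(b,g), ontable(f)}
  through step 1 (unstack(e,b)): drop {clear(b), holding(e)}, keep {clear(f), on(b,g), ontable(f)}, require {clear(e), handempty, on(e,b)}
    → {clear(e), clear(f), handempty, on(b,g), on(e,b), ontable(f)}

== RESULT ==
["clear(e)", "clear(f)", "handempty", "on(b,g)", "on(e,b)", "ontable(f)"]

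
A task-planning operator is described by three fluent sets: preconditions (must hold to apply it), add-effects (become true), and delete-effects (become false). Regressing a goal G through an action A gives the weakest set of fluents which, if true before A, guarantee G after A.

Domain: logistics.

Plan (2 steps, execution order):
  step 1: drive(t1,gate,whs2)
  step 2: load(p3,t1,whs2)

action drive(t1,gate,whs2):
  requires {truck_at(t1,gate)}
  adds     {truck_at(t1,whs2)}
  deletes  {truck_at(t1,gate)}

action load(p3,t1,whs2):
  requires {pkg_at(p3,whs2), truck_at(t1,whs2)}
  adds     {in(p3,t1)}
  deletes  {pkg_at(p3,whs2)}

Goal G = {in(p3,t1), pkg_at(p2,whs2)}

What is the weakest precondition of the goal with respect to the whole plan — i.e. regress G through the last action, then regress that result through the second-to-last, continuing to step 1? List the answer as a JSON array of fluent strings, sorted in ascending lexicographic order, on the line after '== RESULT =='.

Work backward from the goal:
  through step 2 (load(p3,t1,whs2)): drop {in(p3,t1)}, keep {pkg_at(p2,whs2)}, require {pkg_at(p3,whs2), truck_at(t1,whs2)}
    → {pkg_at(p2,whs2), pkg_at(p3,whs2), truck_at(t1,whs2)}
  through step 1 (drive(t1,gate,whs2)): drop {truck_at(t1,whs2)}, keep {pkg_at(p2,whs2), pkg_at(p3,whs2)}, require {truck_at(t1,gate)}
    → {pkg_at(p2,whs2), pkg_at(p3,whs2), truck_at(t1,gate)}

== RESULT ==
["pkg_at(p2,whs2)", "pkg_at(p3,whs2)", "truck_at(t1,gate)"]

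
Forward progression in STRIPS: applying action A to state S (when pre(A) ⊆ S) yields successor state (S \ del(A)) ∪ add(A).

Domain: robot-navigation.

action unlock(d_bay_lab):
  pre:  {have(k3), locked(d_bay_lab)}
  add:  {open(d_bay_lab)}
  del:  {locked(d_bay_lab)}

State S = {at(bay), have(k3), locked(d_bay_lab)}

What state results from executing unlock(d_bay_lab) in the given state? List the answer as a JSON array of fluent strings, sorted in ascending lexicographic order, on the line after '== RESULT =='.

Progress:
  pre ⊆ S: {have(k3), locked(d_bay_lab)} ⊆ S  — applicable
  S \ del = {at(bay), have(k3)}
  ∪ add   = {at(bay), have(k3), open(d_bay_lab)}

== RESULT ==
["at(bay)", "have(k3)", "open(d_bay_lab)"]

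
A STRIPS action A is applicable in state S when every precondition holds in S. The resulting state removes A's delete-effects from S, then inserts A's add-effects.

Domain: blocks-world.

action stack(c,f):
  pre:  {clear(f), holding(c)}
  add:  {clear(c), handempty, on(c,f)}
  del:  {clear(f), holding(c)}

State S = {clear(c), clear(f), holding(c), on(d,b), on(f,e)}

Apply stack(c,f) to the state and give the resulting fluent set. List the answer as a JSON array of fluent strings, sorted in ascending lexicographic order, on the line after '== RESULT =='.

Compute (S \ del) ∪ add:
  pre ⊆ S: {clear(f), holding(c)} ⊆ S  — applicable
  S \ del = {clear(c), on(d,b), on(f,e)}
  ∪ add   = {clear(c), handempty, on(c,f), on(d,b), on(f,e)}

== RESULT ==
["clear(c)", "handempty", "on(c,f)", "on(d,b)", "on(f,e)"]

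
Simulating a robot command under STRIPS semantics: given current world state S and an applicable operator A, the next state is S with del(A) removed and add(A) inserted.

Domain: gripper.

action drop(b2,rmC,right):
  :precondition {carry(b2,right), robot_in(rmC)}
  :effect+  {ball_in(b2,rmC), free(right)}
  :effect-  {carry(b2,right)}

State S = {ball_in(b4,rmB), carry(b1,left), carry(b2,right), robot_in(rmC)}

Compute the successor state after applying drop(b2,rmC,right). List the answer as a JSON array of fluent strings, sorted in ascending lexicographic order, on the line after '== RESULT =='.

Compute (S \ del) ∪ add:
  pre ⊆ S: {carry(b2,right), robot_in(rmC)} ⊆ S  — applicable
  S \ del = {ball_in(b4,rmB), carry(b1,left), robot_in(rmC)}
  ∪ add   = {ball_in(b2,rmC), ball_in(b4,rmB), carry(b1,left), free(right), robot_in(rmC)}

== RESULT ==
["ball_in(b2,rmC)", "ball_in(b4,rmB)", "carry(b1,left)", "free(right)", "robot_in(rmC)"]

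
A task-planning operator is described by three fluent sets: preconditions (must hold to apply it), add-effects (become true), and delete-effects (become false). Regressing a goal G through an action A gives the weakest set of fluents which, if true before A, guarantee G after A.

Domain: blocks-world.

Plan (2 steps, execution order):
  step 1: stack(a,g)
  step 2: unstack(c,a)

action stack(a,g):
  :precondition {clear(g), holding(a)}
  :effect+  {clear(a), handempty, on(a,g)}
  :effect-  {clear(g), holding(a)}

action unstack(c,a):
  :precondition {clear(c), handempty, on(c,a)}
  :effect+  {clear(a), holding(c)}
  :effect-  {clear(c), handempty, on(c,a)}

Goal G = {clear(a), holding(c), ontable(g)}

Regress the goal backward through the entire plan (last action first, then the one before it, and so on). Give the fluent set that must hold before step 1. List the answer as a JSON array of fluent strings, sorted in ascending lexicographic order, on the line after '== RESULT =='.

Regress step by step:
  through step 2 (unstack(c,a)): drop {clear(a), holding(c)}, keep {ontable(g)}, require {clear(c), handempty, on(c,a)}
    → {clear(c), handempty, on(c,a), ontable(g)}
  through step 1 (stack(a,g)): drop {handempty}, keep {clear(c), on(c,a), ontable(g)}, require {clear(g), holding(a)}
    → {clear(c), clear(g), holding(a), on(c,a), ontable(g)}

== RESULT ==
["clear(c)", "clear(g)", "holding(a)", "on(c,a)", "ontable(g)"]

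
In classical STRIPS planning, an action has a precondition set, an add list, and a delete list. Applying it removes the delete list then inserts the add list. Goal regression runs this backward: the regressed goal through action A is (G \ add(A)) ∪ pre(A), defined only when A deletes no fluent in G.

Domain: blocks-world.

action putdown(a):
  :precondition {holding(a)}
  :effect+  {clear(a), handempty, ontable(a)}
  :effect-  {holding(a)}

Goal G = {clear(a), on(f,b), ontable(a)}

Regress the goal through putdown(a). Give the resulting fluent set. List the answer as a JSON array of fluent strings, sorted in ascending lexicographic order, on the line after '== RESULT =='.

Compute (G \ add) ∪ pre:
  G ∩ del = {}  (empty — regression defined)
  G \ add = {clear(a), on(f,b), ontable(a)} \ {clear(a), handempty, ontable(a)} = {on(f,b)}
  ∪ pre   = {on(f,b)} ∪ {holding(a)}
          = {holding(a), on(f,b)}

== RESULT ==
["holding(a)", "on(f,b)"]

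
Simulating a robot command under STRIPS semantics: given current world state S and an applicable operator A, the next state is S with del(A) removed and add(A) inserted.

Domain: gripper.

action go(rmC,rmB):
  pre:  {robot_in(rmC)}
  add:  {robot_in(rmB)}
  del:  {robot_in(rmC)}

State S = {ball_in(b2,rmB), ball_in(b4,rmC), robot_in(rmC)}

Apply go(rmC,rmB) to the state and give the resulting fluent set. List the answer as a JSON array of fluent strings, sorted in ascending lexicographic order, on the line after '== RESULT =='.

Progress:
  pre ⊆ S: {robot_in(rmC)} ⊆ S  — applicable
  S \ del = {ball_in(b2,rmB), ball_in(b4,rmC)}
  ∪ add   = {ball_in(b2,rmB), ball_in(b4,rmC), robot_in(rmB)}

== RESULT ==
["ball_in(b2,rmB)", "ball_in(b4,rmC)", "robot_in(rmB)"]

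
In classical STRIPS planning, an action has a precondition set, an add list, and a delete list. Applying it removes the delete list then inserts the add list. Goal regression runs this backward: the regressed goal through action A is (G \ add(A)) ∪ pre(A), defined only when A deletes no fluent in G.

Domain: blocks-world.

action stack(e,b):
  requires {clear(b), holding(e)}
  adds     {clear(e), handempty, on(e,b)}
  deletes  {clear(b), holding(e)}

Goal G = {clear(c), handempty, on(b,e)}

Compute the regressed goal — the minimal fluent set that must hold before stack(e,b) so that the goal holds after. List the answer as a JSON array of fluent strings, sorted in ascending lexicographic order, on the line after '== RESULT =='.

Regress:
  G ∩ del = {}  (empty — regression defined)
  G \ add = {clear(c), handempty, on(b,e)} \ {clear(e), handempty, on(e,b)} = {clear(c), on(b,e)}
  ∪ pre   = {clear(c), on(b,e)} ∪ {clear(b), holding(e)}
          = {clear(b), clear(c), holding(e), on(b,e)}

== RESULT ==
["clear(b)", "clear(c)", "holding(e)", "on(b,e)"]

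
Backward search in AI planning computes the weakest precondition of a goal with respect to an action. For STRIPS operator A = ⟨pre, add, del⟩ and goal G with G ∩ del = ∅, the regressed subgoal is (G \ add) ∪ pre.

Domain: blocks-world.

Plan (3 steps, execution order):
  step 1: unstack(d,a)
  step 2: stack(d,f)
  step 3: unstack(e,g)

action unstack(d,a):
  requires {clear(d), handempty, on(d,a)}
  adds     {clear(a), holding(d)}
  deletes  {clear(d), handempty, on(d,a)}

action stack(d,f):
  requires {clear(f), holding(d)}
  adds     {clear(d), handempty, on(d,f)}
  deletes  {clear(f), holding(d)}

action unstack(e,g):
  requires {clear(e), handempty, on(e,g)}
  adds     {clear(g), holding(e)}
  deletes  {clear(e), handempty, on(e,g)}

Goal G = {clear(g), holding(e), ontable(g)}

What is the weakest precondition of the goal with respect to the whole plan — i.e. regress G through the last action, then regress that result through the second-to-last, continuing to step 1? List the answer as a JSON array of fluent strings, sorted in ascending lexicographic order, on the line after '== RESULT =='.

Work backward from the goal:
  through step 3 (unstack(e,g)): drop {clear(g), holding(e)}, keep {ontable(g)}, require {clear(e), handempty, on(e,g)}
    → {clear(e), handempty, on(e,g), ontable(g)}
  through step 2 (stack(d,f)): drop {handempty}, keep {clear(e), on(e,g), ontable(g)}, require {clear(f), holding(d)}
    → {clear(e), clear(f), holding(d), on(e,g), ontable(g)}
  through step 1 (unstack(d,a)): drop {holding(d)}, keep {clear(e), clear(f), on(e,g), ontable(g)}, require {clear(d), handempty, on(d,a)}
    → {clear(d), clear(e), clear(f), handempty, on(d,a), on(e,g), ontable(g)}

== RESULT ==
["clear(d)", "clear(e)", "clear(f)", "handempty", "on(d,a)", "on(e,g)", "ontable(g)"]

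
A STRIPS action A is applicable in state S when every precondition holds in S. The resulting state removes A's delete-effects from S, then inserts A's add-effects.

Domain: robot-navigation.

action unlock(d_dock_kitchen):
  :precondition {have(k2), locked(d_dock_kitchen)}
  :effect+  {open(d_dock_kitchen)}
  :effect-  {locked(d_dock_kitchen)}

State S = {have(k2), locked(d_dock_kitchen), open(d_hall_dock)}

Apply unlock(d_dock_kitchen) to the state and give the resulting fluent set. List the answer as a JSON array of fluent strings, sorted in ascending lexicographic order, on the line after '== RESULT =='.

Progress:
  pre ⊆ S: {have(k2), locked(d_dock_kitchen)} ⊆ S  — applicable
  S \ del = {have(k2), open(d_hall_dock)}
  ∪ add   = {have(k2), open(d_dock_kitchen), open(d_hall_dock)}

== RESULT ==
["have(k2)", "open(d_dock_kitchen)", "open(d_hall_dock)"]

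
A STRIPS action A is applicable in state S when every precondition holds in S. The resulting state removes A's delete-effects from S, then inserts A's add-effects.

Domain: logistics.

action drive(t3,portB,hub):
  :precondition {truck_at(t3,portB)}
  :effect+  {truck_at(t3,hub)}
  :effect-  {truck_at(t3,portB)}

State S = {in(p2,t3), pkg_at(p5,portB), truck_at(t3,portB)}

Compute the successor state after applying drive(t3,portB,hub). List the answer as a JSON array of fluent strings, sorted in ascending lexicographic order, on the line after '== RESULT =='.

Compute (S \ del) ∪ add:
  pre ⊆ S: {truck_at(t3,portB)} ⊆ S  — applicable
  S \ del = {in(p2,t3), pkg_at(p5,portB)}
  ∪ add   = {in(p2,t3), pkg_at(p5,portB), truck_at(t3,hub)}

== RESULT ==
["in(p2,t3)", "pkg_at(p5,portB)", "truck_at(t3,hub)"]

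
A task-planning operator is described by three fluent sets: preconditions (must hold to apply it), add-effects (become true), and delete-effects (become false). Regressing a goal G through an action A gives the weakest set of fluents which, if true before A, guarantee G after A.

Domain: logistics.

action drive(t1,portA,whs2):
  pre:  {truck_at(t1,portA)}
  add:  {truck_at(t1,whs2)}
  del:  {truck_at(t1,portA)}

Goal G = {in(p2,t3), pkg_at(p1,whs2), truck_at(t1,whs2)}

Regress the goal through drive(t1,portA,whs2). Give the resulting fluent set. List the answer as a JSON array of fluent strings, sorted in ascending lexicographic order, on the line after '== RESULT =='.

Compute (G \ add) ∪ pre:
  G ∩ del = {}  (empty — regression defined)
  G \ add = {in(p2,t3), pkg_at(p1,whs2), truck_at(t1,whs2)} \ {truck_at(t1,whs2)} = {in(p2,t3), pkg_at(p1,whs2)}
  ∪ pre   = {in(p2,t3), pkg_at(p1,whs2)} ∪ {truck_at(t1,portA)}
          = {in(p2,t3), pkg_at(p1,whs2), truck_at(t1,portA)}

== RESULT ==
["in(p2,t3)", "pkg_at(p1,whs2)", "truck_at(t1,portA)"]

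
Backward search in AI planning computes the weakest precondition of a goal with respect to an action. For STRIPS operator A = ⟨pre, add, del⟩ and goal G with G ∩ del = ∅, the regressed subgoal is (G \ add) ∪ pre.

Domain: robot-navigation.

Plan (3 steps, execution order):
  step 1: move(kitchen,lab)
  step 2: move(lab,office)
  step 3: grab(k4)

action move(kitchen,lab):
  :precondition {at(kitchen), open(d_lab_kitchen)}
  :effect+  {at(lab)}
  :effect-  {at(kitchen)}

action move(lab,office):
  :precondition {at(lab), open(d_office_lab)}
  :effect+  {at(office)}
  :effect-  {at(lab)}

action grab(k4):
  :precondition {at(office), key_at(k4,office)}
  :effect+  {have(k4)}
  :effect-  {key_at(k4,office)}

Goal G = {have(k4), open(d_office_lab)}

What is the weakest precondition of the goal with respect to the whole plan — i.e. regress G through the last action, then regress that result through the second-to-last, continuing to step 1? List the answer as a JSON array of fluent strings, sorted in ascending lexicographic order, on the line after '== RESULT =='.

Regress step by step:
  through step 3 (grab(k4)): drop {have(k4)}, keep {open(d_office_lab)}, require {at(office), key_at(k4,office)}
    → {at(office), key_at(k4,office), open(d_office_lab)}
  through step 2 (move(lab,office)): drop {at(office)}, keep {key_at(k4,office), open(d_office_lab)}, require {at(lab), open(d_office_lab)}
    → {at(lab), key_at(k4,office), open(d_office_lab)}
  through step 1 (move(kitchen,lab)): drop {at(lab)}, keep {key_at(k4,office), open(d_office_lab)}, require {at(kitchen), open(d_lab_kitchen)}
    → {at(kitchen), key_at(k4,office), open(d_lab_kitchen), open(d_office_lab)}

== RESULT ==
["at(kitchen)", "key_at(k4,office)", "open(d_lab_kitchen)", "open(d_office_lab)"]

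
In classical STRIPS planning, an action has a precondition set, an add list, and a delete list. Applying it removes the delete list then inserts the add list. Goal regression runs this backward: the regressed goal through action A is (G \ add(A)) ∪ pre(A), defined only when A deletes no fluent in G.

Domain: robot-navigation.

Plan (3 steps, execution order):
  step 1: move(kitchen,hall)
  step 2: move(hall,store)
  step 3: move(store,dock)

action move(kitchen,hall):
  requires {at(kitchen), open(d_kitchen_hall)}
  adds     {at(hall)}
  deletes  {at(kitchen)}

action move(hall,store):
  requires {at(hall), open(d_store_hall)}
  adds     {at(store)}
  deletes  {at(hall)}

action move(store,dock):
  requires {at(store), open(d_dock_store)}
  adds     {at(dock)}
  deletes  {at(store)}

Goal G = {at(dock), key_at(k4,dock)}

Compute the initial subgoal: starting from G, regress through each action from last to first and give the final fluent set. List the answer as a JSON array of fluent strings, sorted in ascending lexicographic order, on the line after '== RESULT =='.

Regress step by step:
  through step 3 (move(store,dock)): drop {at(dock)}, keep {key_at(k4,dock)}, require {at(store), open(d_dock_store)}
    → {at(store), key_at(k4,dock), open(d_dock_store)}
  through step 2 (move(hall,store)): drop {at(store)}, keep {key_at(k4,dock), open(d_dock_store)}, require {at(hall), open(d_store_hall)}
    → {at(hall), key_at(k4,dock), open(d_dock_store), open(d_store_hall)}
  through step 1 (move(kitchen,hall)): drop {at(hall)}, keep {key_at(k4,dock), open(d_dock_store), open(d_store_hall)}, require {at(kitchen), open(d_kitchen_hall)}
    → {at(kitchen), key_at(k4,dock), open(d_dock_store), open(d_kitchen_hall), open(d_store_hall)}

== RESULT ==
["at(kitchen)", "key_at(k4,dock)", "open(d_dock_store)", "open(d_kitchen_hall)", "open(d_store_hall)"]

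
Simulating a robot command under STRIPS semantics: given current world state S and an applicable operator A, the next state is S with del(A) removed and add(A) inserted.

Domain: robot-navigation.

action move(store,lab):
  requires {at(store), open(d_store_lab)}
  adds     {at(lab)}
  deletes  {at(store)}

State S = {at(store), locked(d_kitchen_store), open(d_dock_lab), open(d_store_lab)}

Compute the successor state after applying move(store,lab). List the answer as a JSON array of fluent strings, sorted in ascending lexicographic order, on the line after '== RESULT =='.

Progress:
  pre ⊆ S: {at(store), open(d_store_lab)} ⊆ S  — applicable
  S \ del = {locked(d_kitchen_store), open(d_dock_lab), open(d_store_lab)}
  ∪ add   = {at(lab), locked(d_kitchen_store), open(d_dock_lab), open(d_store_lab)}

== RESULT ==
["at(lab)", "locked(d_kitchen_store)", "open(d_dock_lab)", "open(d_store_lab)"]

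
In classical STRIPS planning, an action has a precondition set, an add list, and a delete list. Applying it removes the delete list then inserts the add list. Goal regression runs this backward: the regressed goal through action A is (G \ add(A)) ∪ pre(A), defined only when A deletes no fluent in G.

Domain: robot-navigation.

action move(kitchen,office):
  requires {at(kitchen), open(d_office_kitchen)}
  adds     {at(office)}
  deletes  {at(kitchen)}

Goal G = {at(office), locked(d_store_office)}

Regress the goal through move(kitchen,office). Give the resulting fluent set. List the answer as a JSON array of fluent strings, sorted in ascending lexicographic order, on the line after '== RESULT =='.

Compute (G \ add) ∪ pre:
  G ∩ del = {}  (empty — regression defined)
  G \ add = {at(office), locked(d_store_office)} \ {at(office)} = {locked(d_store_office)}
  ∪ pre   = {locked(d_store_office)} ∪ {at(kitchen), open(d_office_kitchen)}
          = {at(kitchen), locked(d_store_office), open(d_office_kitchen)}

== RESULT ==
["at(kitchen)", "locked(d_store_office)", "open(d_office_kitchen)"]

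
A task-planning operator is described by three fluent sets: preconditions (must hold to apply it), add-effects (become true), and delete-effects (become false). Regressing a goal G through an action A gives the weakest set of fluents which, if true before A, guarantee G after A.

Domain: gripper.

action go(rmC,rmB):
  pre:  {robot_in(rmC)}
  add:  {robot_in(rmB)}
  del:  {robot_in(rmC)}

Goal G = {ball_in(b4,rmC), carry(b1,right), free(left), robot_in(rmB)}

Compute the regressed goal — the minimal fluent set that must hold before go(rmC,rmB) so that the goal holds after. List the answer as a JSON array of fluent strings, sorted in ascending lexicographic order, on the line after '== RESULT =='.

Regress:
  G ∩ del = {}  (empty — regression defined)
  G \ add = {ball_in(b4,rmC), carry(b1,right), free(left), robot_in(rmB)} \ {robot_in(rmB)} = {ball_in(b4,rmC), carry(b1,right), free(left)}
  ∪ pre   = {ball_in(b4,rmC), carry(b1,right), free(left)} ∪ {robot_in(rmC)}
          = {ball_in(b4,rmC), carry(b1,right), free(left), robot_in(rmC)}

== RESULT ==
["ball_in(b4,rmC)", "carry(b1,right)", "free(left)", "robot_in(rmC)"]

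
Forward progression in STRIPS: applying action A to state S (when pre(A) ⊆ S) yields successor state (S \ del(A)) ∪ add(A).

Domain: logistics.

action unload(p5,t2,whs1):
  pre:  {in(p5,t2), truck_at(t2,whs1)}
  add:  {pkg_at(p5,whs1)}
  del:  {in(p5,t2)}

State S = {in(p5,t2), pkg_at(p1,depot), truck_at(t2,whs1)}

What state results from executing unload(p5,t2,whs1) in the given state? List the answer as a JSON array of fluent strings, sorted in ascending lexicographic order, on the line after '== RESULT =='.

Compute (S \ del) ∪ add:
  pre ⊆ S: {in(p5,t2), truck_at(t2,whs1)} ⊆ S  — applicable
  S \ del = {pkg_at(p1,depot), truck_at(t2,whs1)}
  ∪ add   = {pkg_at(p1,depot), pkg_at(p5,whs1), truck_at(t2,whs1)}

== RESULT ==
["pkg_at(p1,depot)", "pkg_at(p5,whs1)", "truck_at(t2,whs1)"]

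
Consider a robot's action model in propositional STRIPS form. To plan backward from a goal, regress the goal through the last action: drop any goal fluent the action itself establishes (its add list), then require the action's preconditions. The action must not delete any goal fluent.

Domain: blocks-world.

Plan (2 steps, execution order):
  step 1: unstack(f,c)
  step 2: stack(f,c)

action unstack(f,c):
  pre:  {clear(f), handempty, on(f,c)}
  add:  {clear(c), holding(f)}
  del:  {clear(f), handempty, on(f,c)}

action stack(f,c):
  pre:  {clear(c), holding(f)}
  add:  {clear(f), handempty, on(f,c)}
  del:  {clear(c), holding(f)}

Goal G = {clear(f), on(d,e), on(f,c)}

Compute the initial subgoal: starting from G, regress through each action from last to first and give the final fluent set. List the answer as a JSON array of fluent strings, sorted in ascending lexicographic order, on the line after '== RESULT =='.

Regress step by step:
  through step 2 (stack(f,c)): drop {clear(f), on(f,c)}, keep {on(d,e)}, require {clear(c), holding(f)}
    → {clear(c), holding(f), on(d,e)}
  through step 1 (unstack(f,c)): drop {clear(c), holding(f)}, keep {on(d,e)}, require {clear(f), handempty, on(f,c)}
    → {clear(f), handempty, on(d,e), on(f,c)}

== RESULT ==
["clear(f)", "handempty", "on(d,e)", "on(f,c)"]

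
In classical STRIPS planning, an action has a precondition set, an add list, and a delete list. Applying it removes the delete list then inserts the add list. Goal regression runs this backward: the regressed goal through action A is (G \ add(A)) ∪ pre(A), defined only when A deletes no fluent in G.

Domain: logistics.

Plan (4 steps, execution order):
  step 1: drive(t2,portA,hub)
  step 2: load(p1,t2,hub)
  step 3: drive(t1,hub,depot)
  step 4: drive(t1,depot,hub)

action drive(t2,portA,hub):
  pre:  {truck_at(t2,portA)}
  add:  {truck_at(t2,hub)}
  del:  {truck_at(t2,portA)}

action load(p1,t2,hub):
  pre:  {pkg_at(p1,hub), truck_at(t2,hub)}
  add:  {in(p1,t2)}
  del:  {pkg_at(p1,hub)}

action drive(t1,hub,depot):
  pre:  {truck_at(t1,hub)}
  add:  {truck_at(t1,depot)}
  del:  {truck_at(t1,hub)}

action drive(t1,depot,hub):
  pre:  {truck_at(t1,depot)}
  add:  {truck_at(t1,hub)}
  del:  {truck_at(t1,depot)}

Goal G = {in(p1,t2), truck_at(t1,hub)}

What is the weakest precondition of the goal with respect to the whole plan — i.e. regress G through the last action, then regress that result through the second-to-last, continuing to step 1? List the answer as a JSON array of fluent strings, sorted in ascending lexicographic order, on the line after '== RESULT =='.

Work backward from the goal:
  through step 4 (drive(t1,depot,hub)): drop {truck_at(t1,hub)}, keep {in(p1,t2)}, require {truck_at(t1,depot)}
    → {in(p1,t2), truck_at(t1,depot)}
  through step 3 (drive(t1,hub,depot)): drop {truck_at(t1,depot)}, keep {in(p1,t2)}, require {truck_at(t1,hub)}
    → {in(p1,t2), truck_at(t1,hub)}
  through step 2 (load(p1,t2,hub)): drop {in(p1,t2)}, keep {truck_at(t1,hub)}, require {pkg_at(p1,hub), truck_at(t2,hub)}
    → {pkg_at(p1,hub), truck_at(t1,hub), truck_at(t2,hub)}
  through step 1 (drive(t2,portA,hub)): drop {truck_at(t2,hub)}, keep {pkg_at(p1,hub), truck_at(t1,hub)}, require {truck_at(t2,portA)}
    → {pkg_at(p1,hub), truck_at(t1,hub), truck_at(t2,portA)}

== RESULT ==
["pkg_at(p1,hub)", "truck_at(t1,hub)", "truck_at(t2,portA)"]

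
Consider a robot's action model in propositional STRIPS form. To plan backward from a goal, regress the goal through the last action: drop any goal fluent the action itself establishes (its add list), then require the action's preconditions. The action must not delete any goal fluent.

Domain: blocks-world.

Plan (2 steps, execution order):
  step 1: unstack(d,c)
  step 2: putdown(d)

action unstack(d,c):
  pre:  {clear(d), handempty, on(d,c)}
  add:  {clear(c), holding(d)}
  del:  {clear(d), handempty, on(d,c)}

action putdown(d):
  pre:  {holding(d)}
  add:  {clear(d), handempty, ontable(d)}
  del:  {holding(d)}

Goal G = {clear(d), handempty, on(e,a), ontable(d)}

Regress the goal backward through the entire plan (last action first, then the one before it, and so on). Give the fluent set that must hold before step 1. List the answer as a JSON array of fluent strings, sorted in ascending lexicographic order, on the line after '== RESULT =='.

Regress step by step:
  through step 2 (putdown(d)): drop {clear(d), handempty, ontable(d)}, keep {on(e,a)}, require {holding(d)}
    → {holding(d), on(e,a)}
  through step 1 (unstack(d,c)): drop {holding(d)}, keep {on(e,a)}, require {clear(d), handempty, on(d,c)}
    → {clear(d), handempty, on(d,c), on(e,a)}

== RESULT ==
["clear(d)", "handempty", "on(d,c)", "on(e,a)"]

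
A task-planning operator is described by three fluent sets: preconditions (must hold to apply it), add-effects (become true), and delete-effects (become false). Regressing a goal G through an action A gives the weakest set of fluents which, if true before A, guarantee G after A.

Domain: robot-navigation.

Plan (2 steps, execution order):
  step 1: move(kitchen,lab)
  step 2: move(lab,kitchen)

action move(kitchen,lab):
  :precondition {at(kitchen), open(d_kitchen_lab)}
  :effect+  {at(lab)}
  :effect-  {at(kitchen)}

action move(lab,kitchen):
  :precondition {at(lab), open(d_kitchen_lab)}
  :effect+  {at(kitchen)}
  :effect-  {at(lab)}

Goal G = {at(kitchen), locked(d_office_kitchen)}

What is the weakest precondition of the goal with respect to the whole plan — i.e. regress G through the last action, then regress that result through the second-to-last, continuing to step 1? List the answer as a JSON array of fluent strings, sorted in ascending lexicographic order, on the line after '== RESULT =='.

Work backward from the goal:
  through step 2 (move(lab,kitchen)): drop {at(kitchen)}, keep {locked(d_office_kitchen)}, require {at(lab), open(d_kitchen_lab)}
    → {at(lab), locked(d_office_kitchen), open(d_kitchen_lab)}
  through step 1 (move(kitchen,lab)): drop {at(lab)}, keep {locked(d_office_kitchen), open(d_kitchen_lab)}, require {at(kitchen), open(d_kitchen_lab)}
    → {at(kitchen), locked(d_office_kitchen), open(d_kitchen_lab)}

== RESULT ==
["at(kitchen)", "locked(d_office_kitchen)", "open(d_kitchen_lab)"]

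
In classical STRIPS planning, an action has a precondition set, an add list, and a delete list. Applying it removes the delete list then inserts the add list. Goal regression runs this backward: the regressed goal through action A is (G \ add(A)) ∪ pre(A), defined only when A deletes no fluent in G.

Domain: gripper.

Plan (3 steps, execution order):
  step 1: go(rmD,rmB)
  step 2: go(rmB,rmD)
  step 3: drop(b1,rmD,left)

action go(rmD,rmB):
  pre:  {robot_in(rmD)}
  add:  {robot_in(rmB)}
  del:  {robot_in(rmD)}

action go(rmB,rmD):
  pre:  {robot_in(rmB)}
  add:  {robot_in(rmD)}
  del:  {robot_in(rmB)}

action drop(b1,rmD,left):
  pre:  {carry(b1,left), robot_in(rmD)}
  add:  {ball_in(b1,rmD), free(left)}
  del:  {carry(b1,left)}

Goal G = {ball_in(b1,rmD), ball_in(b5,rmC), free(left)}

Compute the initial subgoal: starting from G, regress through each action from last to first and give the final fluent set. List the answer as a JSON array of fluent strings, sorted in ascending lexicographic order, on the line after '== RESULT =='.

Regress step by step:
  through step 3 (drop(b1,rmD,left)): drop {ball_in(b1,rmD), free(left)}, keep {ball_in(b5,rmC)}, require {carry(b1,left), robot_in(rmD)}
    → {ball_in(b5,rmC), carry(b1,left), robot_in(rmD)}
  through step 2 (go(rmB,rmD)): drop {robot_in(rmD)}, keep {ball_in(b5,rmC), carry(b1,left)}, require {robot_in(rmB)}
    → {ball_in(b5,rmC), carry(b1,left), robot_in(rmB)}
  through step 1 (go(rmD,rmB)): drop {robot_in(rmB)}, keep {ball_in(b5,rmC), carry(b1,left)}, require {robot_in(rmD)}
    → {ball_in(b5,rmC), carry(b1,left), robot_in(rmD)}

== RESULT ==
["ball_in(b5,rmC)", "carry(b1,left)", "robot_in(rmD)"]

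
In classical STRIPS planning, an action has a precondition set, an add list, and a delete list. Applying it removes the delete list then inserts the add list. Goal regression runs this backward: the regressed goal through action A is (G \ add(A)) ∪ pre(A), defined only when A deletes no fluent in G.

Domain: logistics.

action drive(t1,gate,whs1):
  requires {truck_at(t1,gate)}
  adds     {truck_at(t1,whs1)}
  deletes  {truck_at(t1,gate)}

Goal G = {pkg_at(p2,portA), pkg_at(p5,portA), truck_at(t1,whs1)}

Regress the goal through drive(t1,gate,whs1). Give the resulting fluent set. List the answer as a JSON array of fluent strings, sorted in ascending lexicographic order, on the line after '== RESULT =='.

Regress:
  G ∩ del = {}  (empty — regression defined)
  G \ add = {pkg_at(p2,portA), pkg_at(p5,portA), truck_at(t1,whs1)} \ {truck_at(t1,whs1)} = {pkg_at(p2,portA), pkg_at(p5,portA)}
  ∪ pre   = {pkg_at(p2,portA), pkg_at(p5,portA)} ∪ {truck_at(t1,gate)}
          = {pkg_at(p2,portA), pkg_at(p5,portA), truck_at(t1,gate)}

== RESULT ==
["pkg_at(p2,portA)", "pkg_at(p5,portA)", "truck_at(t1,gate)"]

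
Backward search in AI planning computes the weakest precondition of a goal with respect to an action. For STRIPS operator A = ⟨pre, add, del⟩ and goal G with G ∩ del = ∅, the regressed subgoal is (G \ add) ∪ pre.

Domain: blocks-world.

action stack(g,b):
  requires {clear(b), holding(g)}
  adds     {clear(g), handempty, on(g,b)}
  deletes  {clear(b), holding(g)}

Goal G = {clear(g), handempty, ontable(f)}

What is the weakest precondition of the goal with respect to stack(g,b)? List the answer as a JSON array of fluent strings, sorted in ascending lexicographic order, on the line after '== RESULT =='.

Compute (G \ add) ∪ pre:
  G ∩ del = {}  (empty — regression defined)
  G \ add = {clear(g), handempty, ontable(f)} \ {clear(g), handempty, on(g,b)} = {ontable(f)}
  ∪ pre   = {ontable(f)} ∪ {clear(b), holding(g)}
          = {clear(b), holding(g), ontable(f)}

== RESULT ==
["clear(b)", "holding(g)", "ontable(f)"]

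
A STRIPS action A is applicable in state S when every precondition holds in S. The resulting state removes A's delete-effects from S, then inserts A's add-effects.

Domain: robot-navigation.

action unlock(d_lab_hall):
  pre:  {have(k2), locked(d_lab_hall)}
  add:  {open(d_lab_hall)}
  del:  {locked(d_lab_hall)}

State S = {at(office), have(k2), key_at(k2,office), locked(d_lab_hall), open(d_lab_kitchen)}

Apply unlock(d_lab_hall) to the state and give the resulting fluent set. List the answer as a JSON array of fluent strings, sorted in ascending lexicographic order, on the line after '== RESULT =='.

Progress:
  pre ⊆ S: {have(k2), locked(d_lab_hall)} ⊆ S  — applicable
  S \ del = {at(office), have(k2), key_at(k2,office), open(d_lab_kitchen)}
  ∪ add   = {at(office), have(k2), key_at(k2,office), open(d_lab_hall), open(d_lab_kitchen)}

== RESULT ==
["at(office)", "have(k2)", "key_at(k2,office)", "open(d_lab_hall)", "open(d_lab_kitchen)"]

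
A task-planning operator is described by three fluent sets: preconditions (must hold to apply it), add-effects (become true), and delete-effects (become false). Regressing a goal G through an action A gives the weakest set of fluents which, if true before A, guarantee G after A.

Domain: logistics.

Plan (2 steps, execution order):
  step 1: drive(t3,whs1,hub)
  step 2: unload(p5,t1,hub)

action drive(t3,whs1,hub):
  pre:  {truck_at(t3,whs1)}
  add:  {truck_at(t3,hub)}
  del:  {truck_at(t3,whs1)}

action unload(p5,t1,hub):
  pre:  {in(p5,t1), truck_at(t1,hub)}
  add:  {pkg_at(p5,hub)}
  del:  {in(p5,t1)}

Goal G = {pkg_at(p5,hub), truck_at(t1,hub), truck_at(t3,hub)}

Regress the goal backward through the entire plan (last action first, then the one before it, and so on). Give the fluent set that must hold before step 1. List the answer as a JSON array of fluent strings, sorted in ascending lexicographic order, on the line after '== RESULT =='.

Regress step by step:
  through step 2 (unload(p5,t1,hub)): drop {pkg_at(p5,hub)}, keep {truck_at(t1,hub), truck_at(t3,hub)}, require {in(p5,t1), truck_at(t1,hub)}
    → {in(p5,t1), truck_at(t1,hub), truck_at(t3,hub)}
  through step 1 (drive(t3,whs1,hub)): drop {truck_at(t3,hub)}, keep {in(p5,t1), truck_at(t1,hub)}, require {truck_at(t3,whs1)}
    → {in(p5,t1), truck_at(t1,hub), truck_at(t3,whs1)}

== RESULT ==
["in(p5,t1)", "truck_at(t1,hub)", "truck_at(t3,whs1)"]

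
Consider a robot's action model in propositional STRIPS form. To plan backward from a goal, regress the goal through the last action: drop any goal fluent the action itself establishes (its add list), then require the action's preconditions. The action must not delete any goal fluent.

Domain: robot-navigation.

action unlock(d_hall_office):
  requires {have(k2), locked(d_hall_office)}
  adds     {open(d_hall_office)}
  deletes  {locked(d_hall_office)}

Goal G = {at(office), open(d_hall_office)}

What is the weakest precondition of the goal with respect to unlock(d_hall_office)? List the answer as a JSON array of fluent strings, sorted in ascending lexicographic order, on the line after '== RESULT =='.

Regress:
  G ∩ del = {}  (empty — regression defined)
  G \ add = {at(office), open(d_hall_office)} \ {open(d_hall_office)} = {at(office)}
  ∪ pre   = {at(office)} ∪ {have(k2), locked(d_hall_office)}
          = {at(office), have(k2), locked(d_hall_office)}

== RESULT ==
["at(office)", "have(k2)", "locked(d_hall_office)"]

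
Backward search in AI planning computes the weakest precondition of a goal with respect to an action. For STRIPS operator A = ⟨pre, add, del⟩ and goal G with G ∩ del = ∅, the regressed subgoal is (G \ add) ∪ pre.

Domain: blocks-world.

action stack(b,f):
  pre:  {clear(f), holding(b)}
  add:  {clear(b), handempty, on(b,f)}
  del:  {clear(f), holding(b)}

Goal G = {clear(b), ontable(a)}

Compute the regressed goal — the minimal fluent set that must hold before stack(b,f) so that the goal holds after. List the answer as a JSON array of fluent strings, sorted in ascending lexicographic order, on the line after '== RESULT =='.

Regress:
  G ∩ del = {}  (empty — regression defined)
  G \ add = {clear(b), ontable(a)} \ {clear(b), handempty, on(b,f)} = {ontable(a)}
  ∪ pre   = {ontable(a)} ∪ {clear(f), holding(b)}
          = {clear(f), holding(b), ontable(a)}

== RESULT ==
["clear(f)", "holding(b)", "ontable(a)"]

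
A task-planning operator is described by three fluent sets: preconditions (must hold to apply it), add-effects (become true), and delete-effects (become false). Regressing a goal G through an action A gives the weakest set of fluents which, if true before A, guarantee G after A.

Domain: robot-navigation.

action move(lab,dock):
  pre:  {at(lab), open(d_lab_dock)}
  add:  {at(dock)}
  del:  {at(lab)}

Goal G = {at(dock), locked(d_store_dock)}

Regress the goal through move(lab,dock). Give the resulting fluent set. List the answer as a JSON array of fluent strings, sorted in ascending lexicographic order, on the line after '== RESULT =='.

Compute (G \ add) ∪ pre:
  G ∩ del = {}  (empty — regression defined)
  G \ add = {at(dock), locked(d_store_dock)} \ {at(dock)} = {locked(d_store_dock)}
  ∪ pre   = {locked(d_store_dock)} ∪ {at(lab), open(d_lab_dock)}
          = {at(lab), locked(d_store_dock), open(d_lab_dock)}

== RESULT ==
["at(lab)", "locked(d_store_dock)", "open(d_lab_dock)"]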